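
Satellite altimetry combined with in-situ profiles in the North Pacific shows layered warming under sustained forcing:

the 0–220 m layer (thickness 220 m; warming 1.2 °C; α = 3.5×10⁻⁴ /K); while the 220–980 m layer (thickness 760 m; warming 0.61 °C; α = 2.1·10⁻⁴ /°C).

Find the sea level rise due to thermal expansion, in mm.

about 190 mm

0–220 m: 1.2 × 220 × 3.5×10⁻⁴ = 0.09240 m
760 × 0.61 × 2.1×10⁻⁴ = 0.097356 m
Δh = 0.09240 + 0.097356 = 0.189756 m ≈ 190 mm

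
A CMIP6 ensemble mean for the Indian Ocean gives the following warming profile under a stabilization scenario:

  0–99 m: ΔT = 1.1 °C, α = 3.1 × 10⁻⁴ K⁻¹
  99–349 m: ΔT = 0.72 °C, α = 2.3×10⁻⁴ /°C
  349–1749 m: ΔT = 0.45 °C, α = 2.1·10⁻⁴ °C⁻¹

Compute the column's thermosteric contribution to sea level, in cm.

Δh ≈ 20.7 cm

Layer 1: 1.1 × 3.1×10⁻⁴ × 99 = 0.033759 m
Layer 2: 250 × 0.72 × 2.3×10⁻⁴ = 0.04140 m
Layer 3: 2.1×10⁻⁴ × 1400 × 0.45 = 0.13230 m
Δh = 0.033759 + 0.04140 + 0.13230 = 0.207459 m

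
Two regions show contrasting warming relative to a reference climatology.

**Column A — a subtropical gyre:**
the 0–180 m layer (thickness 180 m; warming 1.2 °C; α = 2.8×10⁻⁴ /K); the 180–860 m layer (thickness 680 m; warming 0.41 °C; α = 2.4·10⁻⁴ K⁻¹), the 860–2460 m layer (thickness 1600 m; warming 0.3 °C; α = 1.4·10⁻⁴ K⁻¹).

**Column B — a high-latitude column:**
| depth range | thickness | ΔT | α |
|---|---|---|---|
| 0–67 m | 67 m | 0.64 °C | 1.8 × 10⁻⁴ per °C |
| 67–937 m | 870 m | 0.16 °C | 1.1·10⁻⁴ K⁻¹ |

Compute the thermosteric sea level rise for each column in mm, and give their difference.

A: 190 mm; B: 23 mm; difference 170 mm

A Layer 1: 1.2 × 180 × 2.8×10⁻⁴ = 0.06048 m
A 180–860 m: 680 × 2.4×10⁻⁴ × 0.41 = 0.066912 m
A 860–2460 m: 1600 × 0.3 × 1.4×10⁻⁴ = 0.06720 m
A total: 0.194592 m
B 0–67 m: 1.8×10⁻⁴ × 0.64 × 67 = 0.0077184 m
B Layer 2: 0.16 × 870 × 1.1×10⁻⁴ = 0.015312 m
B total: 0.0230304 m
Difference: 0.194592 − 0.0230304 = 0.1715616 m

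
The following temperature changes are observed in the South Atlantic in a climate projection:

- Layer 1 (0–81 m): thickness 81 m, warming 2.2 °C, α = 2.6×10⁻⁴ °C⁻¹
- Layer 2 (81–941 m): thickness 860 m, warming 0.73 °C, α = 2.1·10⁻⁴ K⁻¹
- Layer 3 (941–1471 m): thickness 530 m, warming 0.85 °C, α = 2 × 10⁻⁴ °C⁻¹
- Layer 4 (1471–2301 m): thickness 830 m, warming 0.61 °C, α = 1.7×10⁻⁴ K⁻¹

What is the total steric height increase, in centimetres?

81 × 2.2 × 2.6×10⁻⁴ = 0.046332 m
Layer 2: 860 × 2.1×10⁻⁴ × 0.73 = 0.131838 m
941–1471 m: 530 × 2×10⁻⁴ × 0.85 = 0.09010 m
Layer 4: 1.7×10⁻⁴ × 830 × 0.61 = 0.086071 m
Δh = 0.046332 + 0.131838 + 0.09010 + 0.086071 = 0.354341 m

Δh ≈ 35.4 cm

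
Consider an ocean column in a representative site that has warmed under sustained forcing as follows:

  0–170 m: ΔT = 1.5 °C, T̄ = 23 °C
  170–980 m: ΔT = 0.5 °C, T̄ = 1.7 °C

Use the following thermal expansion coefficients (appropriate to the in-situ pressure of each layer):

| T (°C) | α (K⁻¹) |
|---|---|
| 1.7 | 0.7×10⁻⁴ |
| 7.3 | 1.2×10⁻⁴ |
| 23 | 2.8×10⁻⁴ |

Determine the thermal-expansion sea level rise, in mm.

Δh = 99.8 mm

Layer 1 at 23 °C → α = 2.8×10⁻⁴ K⁻¹
Layer 2 at 1.7 °C → α = 0.7×10⁻⁴ K⁻¹
Layer 1: 170 × 1.5 × 2.8×10⁻⁴ = 0.07140 m
0.7×10⁻⁴ × 810 × 0.5 = 0.02835 m
Δh = 0.07140 + 0.02835 = 0.09975 m ≈ 99.8 mm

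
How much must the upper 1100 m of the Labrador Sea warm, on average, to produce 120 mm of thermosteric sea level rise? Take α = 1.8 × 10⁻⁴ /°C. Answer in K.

ΔT = Δh/(αH) = 0.12 / (1.8×10⁻⁴ × 1100) ≈ 0.6061 K

about 0.61 K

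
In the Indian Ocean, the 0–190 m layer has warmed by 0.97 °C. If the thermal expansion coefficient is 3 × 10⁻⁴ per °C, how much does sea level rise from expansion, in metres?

0.055 m

Δh = αΔT·H = 3×10⁻⁴ × 0.97 × 190 = 0.05529 m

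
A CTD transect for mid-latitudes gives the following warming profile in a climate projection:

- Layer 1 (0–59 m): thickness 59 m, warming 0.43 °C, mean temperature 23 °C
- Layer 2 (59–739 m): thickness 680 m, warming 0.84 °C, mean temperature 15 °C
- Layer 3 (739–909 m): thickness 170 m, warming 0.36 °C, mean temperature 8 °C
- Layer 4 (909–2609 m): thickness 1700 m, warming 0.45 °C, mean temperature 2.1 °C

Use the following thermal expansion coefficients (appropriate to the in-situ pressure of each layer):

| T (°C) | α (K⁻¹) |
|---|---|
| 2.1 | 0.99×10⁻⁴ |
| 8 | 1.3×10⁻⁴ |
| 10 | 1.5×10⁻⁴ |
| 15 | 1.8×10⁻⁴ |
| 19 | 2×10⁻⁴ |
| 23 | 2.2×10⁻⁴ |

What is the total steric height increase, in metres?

Δh ≈ 0.192 m

Layer 1 at 23 °C → α = 2.2×10⁻⁴ K⁻¹
Layer 2 at 15 °C → α = 1.8×10⁻⁴ K⁻¹
Layer 3 at 8 °C → α = 1.3×10⁻⁴ K⁻¹
Layer 4 at 2.1 °C → α = 0.99×10⁻⁴ K⁻¹
2.2×10⁻⁴ × 59 × 0.43 = 0.0055814 m
59–739 m: 1.8×10⁻⁴ × 0.84 × 680 = 0.102816 m
Layer 3: 170 × 0.36 × 1.3×10⁻⁴ = 0.007956 m
0.99×10⁻⁴ × 1700 × 0.45 = 0.075735 m
Δh = 0.0055814 + 0.102816 + 0.007956 + 0.075735 = 0.1920884 m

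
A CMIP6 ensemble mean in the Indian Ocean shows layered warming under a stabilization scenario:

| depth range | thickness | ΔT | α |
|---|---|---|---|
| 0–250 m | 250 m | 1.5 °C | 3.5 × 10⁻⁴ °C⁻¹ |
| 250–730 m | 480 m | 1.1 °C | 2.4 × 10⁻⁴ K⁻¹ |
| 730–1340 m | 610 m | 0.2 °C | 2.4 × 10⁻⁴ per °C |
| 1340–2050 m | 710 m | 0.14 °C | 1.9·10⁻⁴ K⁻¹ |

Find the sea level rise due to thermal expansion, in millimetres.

Δh = 306 mm

0–250 m: 250 × 1.5 × 3.5×10⁻⁴ = 0.13125 m
1.1 × 2.4×10⁻⁴ × 480 = 0.12672 m
730–1340 m: 2.4×10⁻⁴ × 610 × 0.2 = 0.02928 m
1340–2050 m: 0.14 × 1.9×10⁻⁴ × 710 = 0.018886 m
Δh = 0.13125 + 0.12672 + 0.02928 + 0.018886 = 0.306136 m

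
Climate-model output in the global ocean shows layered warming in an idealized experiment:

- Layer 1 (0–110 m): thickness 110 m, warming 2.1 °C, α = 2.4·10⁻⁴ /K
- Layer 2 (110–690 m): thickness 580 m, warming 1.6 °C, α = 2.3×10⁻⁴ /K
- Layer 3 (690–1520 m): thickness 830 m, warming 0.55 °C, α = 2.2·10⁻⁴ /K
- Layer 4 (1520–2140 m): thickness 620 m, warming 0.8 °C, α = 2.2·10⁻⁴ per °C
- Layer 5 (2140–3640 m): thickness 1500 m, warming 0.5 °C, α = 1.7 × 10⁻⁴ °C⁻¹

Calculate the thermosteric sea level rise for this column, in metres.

Δh = 0.606 m

Layer 1: 2.4×10⁻⁴ × 110 × 2.1 = 0.05544 m
Layer 2: 1.6 × 2.3×10⁻⁴ × 580 = 0.21344 m
Layer 3: 830 × 2.2×10⁻⁴ × 0.55 = 0.10043 m
Layer 4: 0.8 × 2.2×10⁻⁴ × 620 = 0.10912 m
Layer 5: 1.7×10⁻⁴ × 0.5 × 1500 = 0.12750 m
Δh = 0.05544 + 0.21344 + 0.10043 + 0.10912 + 0.12750 = 0.60593 m ≈ 0.606 m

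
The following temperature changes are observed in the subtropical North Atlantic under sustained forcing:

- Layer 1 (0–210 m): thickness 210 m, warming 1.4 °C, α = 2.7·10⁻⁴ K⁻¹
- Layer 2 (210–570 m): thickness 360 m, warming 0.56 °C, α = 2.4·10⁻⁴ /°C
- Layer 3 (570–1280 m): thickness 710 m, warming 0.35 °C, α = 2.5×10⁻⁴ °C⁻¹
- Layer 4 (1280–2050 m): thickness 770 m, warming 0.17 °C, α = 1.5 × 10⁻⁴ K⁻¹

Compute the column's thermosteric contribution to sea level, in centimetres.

1.4 × 2.7×10⁻⁴ × 210 = 0.07938 m
210–570 m: 2.4×10⁻⁴ × 0.56 × 360 = 0.048384 m
570–1280 m: 2.5×10⁻⁴ × 710 × 0.35 = 0.062125 m
Layer 4: 1.5×10⁻⁴ × 0.17 × 770 = 0.019635 m
Δh = 0.07938 + 0.048384 + 0.062125 + 0.019635 = 0.209524 m

about 21.0 cm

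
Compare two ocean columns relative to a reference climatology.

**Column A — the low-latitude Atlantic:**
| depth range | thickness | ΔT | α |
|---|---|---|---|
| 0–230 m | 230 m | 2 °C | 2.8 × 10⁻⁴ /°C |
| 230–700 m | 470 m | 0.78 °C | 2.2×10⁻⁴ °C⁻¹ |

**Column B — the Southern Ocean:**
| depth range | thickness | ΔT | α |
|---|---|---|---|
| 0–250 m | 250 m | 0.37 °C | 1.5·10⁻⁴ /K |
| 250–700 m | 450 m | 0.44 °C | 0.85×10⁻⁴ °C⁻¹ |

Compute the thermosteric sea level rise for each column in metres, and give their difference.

A 230 × 2.8×10⁻⁴ × 2 = 0.12880 m
A Layer 2: 2.2×10⁻⁴ × 0.78 × 470 = 0.080652 m
A total: 0.209452 m
B 0–250 m: 1.5×10⁻⁴ × 250 × 0.37 = 0.013875 m
B Layer 2: 0.85×10⁻⁴ × 0.44 × 450 = 0.01683 m
B total: 0.030705 m
Difference: 0.209452 − 0.030705 = 0.178747 m

A: 0.21 m; B: 0.031 m; difference 0.18 m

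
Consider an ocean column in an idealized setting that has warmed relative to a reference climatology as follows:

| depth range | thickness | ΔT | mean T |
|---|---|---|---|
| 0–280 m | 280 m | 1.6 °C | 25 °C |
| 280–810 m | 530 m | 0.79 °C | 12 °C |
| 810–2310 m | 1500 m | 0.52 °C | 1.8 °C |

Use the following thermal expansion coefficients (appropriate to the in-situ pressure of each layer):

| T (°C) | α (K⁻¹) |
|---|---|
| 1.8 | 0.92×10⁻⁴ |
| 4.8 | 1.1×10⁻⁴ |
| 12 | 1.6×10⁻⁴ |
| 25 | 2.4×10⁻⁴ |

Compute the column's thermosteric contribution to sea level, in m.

Layer 1 at 25 °C → α = 2.4×10⁻⁴ K⁻¹
Layer 2 at 12 °C → α = 1.6×10⁻⁴ K⁻¹
Layer 3 at 1.8 °C → α = 0.92×10⁻⁴ K⁻¹
Layer 1: 2.4×10⁻⁴ × 1.6 × 280 = 0.10752 m
280–810 m: 0.79 × 1.6×10⁻⁴ × 530 = 0.066992 m
Layer 3: 0.92×10⁻⁴ × 0.52 × 1500 = 0.07176 m
Δh = 0.10752 + 0.066992 + 0.07176 = 0.246272 m ≈ 0.246 m

Δh = 0.246 m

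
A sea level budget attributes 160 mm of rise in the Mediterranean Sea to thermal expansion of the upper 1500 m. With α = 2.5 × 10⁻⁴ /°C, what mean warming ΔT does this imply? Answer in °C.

ΔT = Δh/(αH) = 0.16 / (2.5×10⁻⁴ × 1500) ≈ 0.4267 °C

about 0.43 °C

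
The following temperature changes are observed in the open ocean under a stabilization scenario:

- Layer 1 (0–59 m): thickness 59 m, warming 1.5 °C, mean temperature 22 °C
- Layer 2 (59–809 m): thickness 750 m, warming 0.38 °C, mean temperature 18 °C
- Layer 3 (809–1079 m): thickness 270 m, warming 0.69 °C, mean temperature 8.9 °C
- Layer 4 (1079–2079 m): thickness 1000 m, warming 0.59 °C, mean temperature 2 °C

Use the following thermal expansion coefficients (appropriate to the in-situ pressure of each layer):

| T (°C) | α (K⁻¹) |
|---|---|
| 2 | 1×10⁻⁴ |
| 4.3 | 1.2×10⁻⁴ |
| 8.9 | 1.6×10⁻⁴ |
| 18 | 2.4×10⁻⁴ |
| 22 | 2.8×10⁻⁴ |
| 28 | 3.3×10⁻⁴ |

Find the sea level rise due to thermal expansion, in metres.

Layer 1 at 22 °C → α = 2.8×10⁻⁴ K⁻¹
Layer 2 at 18 °C → α = 2.4×10⁻⁴ K⁻¹
Layer 3 at 8.9 °C → α = 1.6×10⁻⁴ K⁻¹
Layer 4 at 2 °C → α = 1×10⁻⁴ K⁻¹
Layer 1: 1.5 × 59 × 2.8×10⁻⁴ = 0.02478 m
59–809 m: 2.4×10⁻⁴ × 750 × 0.38 = 0.06840 m
1.6×10⁻⁴ × 0.69 × 270 = 0.029808 m
0.59 × 1×10⁻⁴ × 1000 = 0.05900 m
Δh = 0.02478 + 0.06840 + 0.029808 + 0.05900 = 0.181988 m

Δh = 0.18 m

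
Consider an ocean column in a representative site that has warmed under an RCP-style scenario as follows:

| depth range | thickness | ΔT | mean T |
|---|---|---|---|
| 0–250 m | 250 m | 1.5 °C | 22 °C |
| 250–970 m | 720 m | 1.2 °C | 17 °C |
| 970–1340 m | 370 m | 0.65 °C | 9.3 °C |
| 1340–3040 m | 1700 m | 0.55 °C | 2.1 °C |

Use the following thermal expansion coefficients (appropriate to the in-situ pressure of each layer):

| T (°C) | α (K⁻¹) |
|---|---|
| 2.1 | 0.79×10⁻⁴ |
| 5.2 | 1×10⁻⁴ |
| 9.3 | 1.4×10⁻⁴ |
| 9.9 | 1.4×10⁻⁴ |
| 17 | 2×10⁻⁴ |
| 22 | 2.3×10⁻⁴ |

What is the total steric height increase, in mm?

Δh ≈ 367 mm

Layer 1 at 22 °C → α = 2.3×10⁻⁴ K⁻¹
Layer 2 at 17 °C → α = 2×10⁻⁴ K⁻¹
Layer 3 at 9.3 °C → α = 1.4×10⁻⁴ K⁻¹
Layer 4 at 2.1 °C → α = 0.79×10⁻⁴ K⁻¹
Layer 1: 250 × 2.3×10⁻⁴ × 1.5 = 0.08625 m
250–970 m: 720 × 2×10⁻⁴ × 1.2 = 0.17280 m
Layer 3: 0.65 × 370 × 1.4×10⁻⁴ = 0.03367 m
1700 × 0.79×10⁻⁴ × 0.55 = 0.073865 m
Δh = 0.08625 + 0.17280 + 0.03367 + 0.073865 = 0.366585 m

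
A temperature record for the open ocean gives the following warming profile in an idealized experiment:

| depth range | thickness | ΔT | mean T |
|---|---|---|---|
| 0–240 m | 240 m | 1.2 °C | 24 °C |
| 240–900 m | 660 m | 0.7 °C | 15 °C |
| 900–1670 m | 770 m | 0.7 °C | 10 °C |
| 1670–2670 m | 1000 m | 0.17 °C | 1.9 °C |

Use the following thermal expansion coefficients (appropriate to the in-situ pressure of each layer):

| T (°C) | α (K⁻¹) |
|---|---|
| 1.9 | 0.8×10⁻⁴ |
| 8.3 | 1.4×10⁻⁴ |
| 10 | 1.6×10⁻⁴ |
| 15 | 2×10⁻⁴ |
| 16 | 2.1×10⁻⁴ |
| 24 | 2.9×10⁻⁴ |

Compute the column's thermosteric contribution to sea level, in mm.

280 mm

Layer 1 at 24 °C → α = 2.9×10⁻⁴ K⁻¹
Layer 2 at 15 °C → α = 2×10⁻⁴ K⁻¹
Layer 3 at 10 °C → α = 1.6×10⁻⁴ K⁻¹
Layer 4 at 1.9 °C → α = 0.8×10⁻⁴ K⁻¹
1.2 × 240 × 2.9×10⁻⁴ = 0.08352 m
660 × 2×10⁻⁴ × 0.7 = 0.09240 m
900–1670 m: 1.6×10⁻⁴ × 770 × 0.7 = 0.08624 m
0.8×10⁻⁴ × 0.17 × 1000 = 0.01360 m
Δh = 0.08352 + 0.09240 + 0.08624 + 0.01360 = 0.27576 m ≈ 280 mm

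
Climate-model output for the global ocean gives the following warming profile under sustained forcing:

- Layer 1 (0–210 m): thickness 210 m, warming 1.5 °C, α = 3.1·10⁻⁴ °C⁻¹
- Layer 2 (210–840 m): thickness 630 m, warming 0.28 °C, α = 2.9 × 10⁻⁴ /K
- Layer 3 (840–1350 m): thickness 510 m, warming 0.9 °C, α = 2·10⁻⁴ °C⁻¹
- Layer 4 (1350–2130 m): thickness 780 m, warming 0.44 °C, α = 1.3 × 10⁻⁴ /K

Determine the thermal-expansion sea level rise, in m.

0.285 m of thermosteric rise

0–210 m: 1.5 × 210 × 3.1×10⁻⁴ = 0.09765 m
Layer 2: 0.28 × 2.9×10⁻⁴ × 630 = 0.051156 m
2×10⁻⁴ × 0.9 × 510 = 0.09180 m
1.3×10⁻⁴ × 0.44 × 780 = 0.044616 m
Δh = 0.09765 + 0.051156 + 0.09180 + 0.044616 = 0.285222 m ≈ 0.285 m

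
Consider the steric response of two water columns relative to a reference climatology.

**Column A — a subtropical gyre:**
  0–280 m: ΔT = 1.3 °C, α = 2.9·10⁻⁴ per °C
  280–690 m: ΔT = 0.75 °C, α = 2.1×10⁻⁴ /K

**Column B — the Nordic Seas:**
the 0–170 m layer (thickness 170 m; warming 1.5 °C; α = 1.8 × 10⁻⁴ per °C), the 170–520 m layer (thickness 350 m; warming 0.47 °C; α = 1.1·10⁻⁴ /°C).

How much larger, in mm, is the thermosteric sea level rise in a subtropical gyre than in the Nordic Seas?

A 280 × 2.9×10⁻⁴ × 1.3 = 0.10556 m
A 280–690 m: 2.1×10⁻⁴ × 410 × 0.75 = 0.064575 m
A total: 0.170135 m
B 1.8×10⁻⁴ × 1.5 × 170 = 0.04590 m
B Layer 2: 350 × 0.47 × 1.1×10⁻⁴ = 0.018095 m
B total: 0.063995 m
Difference: 0.170135 − 0.063995 = 0.10614 m

110 mm larger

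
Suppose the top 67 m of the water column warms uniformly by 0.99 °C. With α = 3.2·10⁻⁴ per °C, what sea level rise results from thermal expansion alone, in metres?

Δh ≈ 0.0212 m

Δh = αΔT·H = 3.2×10⁻⁴ × 0.99 × 67 = 0.0212256 m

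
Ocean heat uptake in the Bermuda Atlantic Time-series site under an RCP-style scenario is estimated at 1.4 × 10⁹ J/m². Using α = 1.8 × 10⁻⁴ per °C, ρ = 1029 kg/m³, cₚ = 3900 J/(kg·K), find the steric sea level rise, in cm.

Δh = αQ/(ρcₚ) = 1.8×10⁻⁴ × 1.4×10⁹ / (1029 × 3900) ≈ 0.062794 m

Δh = 6.28 cm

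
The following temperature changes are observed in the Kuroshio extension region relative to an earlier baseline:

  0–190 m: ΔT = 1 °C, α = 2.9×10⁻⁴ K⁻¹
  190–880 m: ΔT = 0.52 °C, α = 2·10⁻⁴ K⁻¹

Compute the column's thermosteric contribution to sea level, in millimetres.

Δh = 127 mm

Layer 1: 1 × 190 × 2.9×10⁻⁴ = 0.05510 m
Layer 2: 2×10⁻⁴ × 690 × 0.52 = 0.07176 m
Δh = 0.05510 + 0.07176 = 0.12686 m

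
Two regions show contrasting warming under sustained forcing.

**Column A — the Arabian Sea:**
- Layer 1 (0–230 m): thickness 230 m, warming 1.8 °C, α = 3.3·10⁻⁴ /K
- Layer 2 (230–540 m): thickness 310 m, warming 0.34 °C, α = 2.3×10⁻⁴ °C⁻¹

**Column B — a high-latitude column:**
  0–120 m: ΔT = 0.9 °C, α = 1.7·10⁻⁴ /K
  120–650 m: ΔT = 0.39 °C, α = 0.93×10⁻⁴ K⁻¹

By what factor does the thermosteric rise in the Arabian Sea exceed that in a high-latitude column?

A 230 × 3.3×10⁻⁴ × 1.8 = 0.13662 m
A 230–540 m: 2.3×10⁻⁴ × 0.34 × 310 = 0.024242 m
A total: 0.160862 m
B Layer 1: 0.9 × 1.7×10⁻⁴ × 120 = 0.01836 m
B 0.39 × 530 × 0.93×10⁻⁴ = 0.0192231 m
B total: 0.0375831 m
Ratio: 0.160862 / 0.0375831 ≈ 4.280

a factor of 4.3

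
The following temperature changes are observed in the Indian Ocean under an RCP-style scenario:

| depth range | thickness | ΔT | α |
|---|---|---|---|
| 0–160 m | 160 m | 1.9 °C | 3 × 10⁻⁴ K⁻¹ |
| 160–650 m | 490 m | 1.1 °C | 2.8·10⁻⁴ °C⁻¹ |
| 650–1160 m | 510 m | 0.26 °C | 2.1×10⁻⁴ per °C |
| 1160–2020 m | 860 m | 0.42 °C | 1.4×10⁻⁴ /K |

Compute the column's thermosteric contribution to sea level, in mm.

Δh = 321 mm

Layer 1: 160 × 1.9 × 3×10⁻⁴ = 0.09120 m
160–650 m: 2.8×10⁻⁴ × 490 × 1.1 = 0.15092 m
650–1160 m: 510 × 2.1×10⁻⁴ × 0.26 = 0.027846 m
860 × 0.42 × 1.4×10⁻⁴ = 0.050568 m
Δh = 0.09120 + 0.15092 + 0.027846 + 0.050568 = 0.320534 m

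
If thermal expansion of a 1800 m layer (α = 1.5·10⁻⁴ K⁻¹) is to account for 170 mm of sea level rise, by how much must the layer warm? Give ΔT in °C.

about 0.630 °C

ΔT = Δh/(αH) = 0.17 / (1.5×10⁻⁴ × 1800) ≈ 0.6296 °C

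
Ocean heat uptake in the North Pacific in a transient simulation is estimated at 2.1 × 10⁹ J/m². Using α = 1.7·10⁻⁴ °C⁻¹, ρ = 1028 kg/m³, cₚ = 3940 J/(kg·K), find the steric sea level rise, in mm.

Δh ≈ 88.1 mm

Δh = αQ/(ρcₚ) = 1.7×10⁻⁴ × 2.1×10⁹ / (1028 × 3940) ≈ 0.088141 m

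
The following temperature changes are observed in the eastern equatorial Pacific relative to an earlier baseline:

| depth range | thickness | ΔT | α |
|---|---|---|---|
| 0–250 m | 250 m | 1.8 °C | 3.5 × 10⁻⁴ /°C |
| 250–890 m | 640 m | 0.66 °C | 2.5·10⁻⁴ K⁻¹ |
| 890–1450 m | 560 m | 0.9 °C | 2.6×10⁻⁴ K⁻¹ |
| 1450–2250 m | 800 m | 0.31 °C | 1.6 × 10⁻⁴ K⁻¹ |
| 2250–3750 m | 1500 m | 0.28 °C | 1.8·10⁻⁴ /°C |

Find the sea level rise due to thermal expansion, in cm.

Δh = 51 cm

1.8 × 250 × 3.5×10⁻⁴ = 0.15750 m
250–890 m: 2.5×10⁻⁴ × 640 × 0.66 = 0.10560 m
0.9 × 560 × 2.6×10⁻⁴ = 0.13104 m
0.31 × 800 × 1.6×10⁻⁴ = 0.03968 m
Layer 5: 1500 × 1.8×10⁻⁴ × 0.28 = 0.07560 m
Δh = 0.15750 + 0.10560 + 0.13104 + 0.03968 + 0.07560 = 0.50942 m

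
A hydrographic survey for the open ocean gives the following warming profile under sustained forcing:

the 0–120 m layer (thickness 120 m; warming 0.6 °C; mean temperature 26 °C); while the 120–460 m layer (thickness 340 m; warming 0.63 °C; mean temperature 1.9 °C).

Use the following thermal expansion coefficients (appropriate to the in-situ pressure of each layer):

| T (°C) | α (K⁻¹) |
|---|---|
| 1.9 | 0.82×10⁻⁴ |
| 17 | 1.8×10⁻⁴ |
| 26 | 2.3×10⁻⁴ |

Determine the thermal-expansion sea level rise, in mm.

Layer 1 at 26 °C → α = 2.3×10⁻⁴ K⁻¹
Layer 2 at 1.9 °C → α = 0.82×10⁻⁴ K⁻¹
0–120 m: 2.3×10⁻⁴ × 0.6 × 120 = 0.01656 m
Layer 2: 340 × 0.63 × 0.82×10⁻⁴ = 0.0175644 m
Δh = 0.01656 + 0.0175644 = 0.0341244 m ≈ 34.1 mm

about 34.1 mm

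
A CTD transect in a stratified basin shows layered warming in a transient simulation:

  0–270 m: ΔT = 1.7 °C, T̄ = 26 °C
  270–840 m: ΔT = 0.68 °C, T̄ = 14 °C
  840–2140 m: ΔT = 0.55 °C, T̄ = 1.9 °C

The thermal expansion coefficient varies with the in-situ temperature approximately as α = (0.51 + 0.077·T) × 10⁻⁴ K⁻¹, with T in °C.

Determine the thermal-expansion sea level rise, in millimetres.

Layer 1: α = (0.51 + 0.077×26)×10⁻⁴ = 2.512×10⁻⁴ K⁻¹
Layer 2: α = (0.51 + 0.077×14)×10⁻⁴ = 1.588×10⁻⁴ K⁻¹
Layer 3: α = (0.51 + 0.077×1.9)×10⁻⁴ = 0.6563×10⁻⁴ K⁻¹
0–270 m: 270 × 1.7 × 2.512×10⁻⁴ = 0.1153008 m
1.588×10⁻⁴ × 0.68 × 570 = 0.06155088 m
840–2140 m: 0.55 × 1300 × 0.6563×10⁻⁴ = 0.04692545 m
Δh = 0.1153008 + 0.06155088 + 0.04692545 = 0.22377713 m

Δh ≈ 220 mm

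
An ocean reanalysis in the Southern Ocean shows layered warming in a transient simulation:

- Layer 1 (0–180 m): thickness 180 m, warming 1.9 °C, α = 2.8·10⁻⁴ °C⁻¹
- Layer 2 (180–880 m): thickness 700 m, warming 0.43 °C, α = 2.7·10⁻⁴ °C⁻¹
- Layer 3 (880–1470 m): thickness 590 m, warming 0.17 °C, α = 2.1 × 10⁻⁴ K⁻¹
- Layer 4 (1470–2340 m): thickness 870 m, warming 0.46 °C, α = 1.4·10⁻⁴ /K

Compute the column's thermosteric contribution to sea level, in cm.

Layer 1: 1.9 × 2.8×10⁻⁴ × 180 = 0.09576 m
Layer 2: 2.7×10⁻⁴ × 0.43 × 700 = 0.08127 m
880–1470 m: 0.17 × 2.1×10⁻⁴ × 590 = 0.021063 m
1.4×10⁻⁴ × 0.46 × 870 = 0.056028 m
Δh = 0.09576 + 0.08127 + 0.021063 + 0.056028 = 0.254121 m

Δh ≈ 25 cm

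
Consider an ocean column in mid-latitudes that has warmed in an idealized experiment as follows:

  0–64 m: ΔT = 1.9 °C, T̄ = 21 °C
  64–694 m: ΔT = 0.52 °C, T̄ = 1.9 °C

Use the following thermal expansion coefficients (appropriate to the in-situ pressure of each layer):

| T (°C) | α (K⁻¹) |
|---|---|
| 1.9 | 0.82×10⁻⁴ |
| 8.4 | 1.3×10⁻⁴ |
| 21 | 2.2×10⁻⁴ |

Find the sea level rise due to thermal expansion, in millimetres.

Layer 1 at 21 °C → α = 2.2×10⁻⁴ K⁻¹
Layer 2 at 1.9 °C → α = 0.82×10⁻⁴ K⁻¹
64 × 2.2×10⁻⁴ × 1.9 = 0.026752 m
64–694 m: 630 × 0.82×10⁻⁴ × 0.52 = 0.0268632 m
Δh = 0.026752 + 0.0268632 = 0.0536152 m

about 53.6 mm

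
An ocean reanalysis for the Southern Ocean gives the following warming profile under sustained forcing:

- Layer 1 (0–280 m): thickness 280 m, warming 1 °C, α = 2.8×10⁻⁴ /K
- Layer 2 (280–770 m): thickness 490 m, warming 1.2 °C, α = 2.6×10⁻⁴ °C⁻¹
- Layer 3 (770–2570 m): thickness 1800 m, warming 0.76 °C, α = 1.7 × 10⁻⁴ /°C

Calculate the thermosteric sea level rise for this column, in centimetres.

Layer 1: 1 × 280 × 2.8×10⁻⁴ = 0.07840 m
280–770 m: 2.6×10⁻⁴ × 1.2 × 490 = 0.15288 m
770–2570 m: 0.76 × 1.7×10⁻⁴ × 1800 = 0.23256 m
Δh = 0.07840 + 0.15288 + 0.23256 = 0.46384 m ≈ 46 cm

46 cm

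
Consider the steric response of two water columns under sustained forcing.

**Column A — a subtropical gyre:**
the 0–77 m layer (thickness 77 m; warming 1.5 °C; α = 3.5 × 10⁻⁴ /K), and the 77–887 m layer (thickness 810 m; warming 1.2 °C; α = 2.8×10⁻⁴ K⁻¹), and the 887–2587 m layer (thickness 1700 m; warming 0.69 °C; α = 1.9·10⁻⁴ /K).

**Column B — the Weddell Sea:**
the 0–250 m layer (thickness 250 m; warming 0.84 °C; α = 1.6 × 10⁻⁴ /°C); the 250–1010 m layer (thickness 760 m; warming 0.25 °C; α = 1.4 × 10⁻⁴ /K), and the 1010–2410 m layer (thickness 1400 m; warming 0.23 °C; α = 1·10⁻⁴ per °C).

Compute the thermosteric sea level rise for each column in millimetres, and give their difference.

Δh_A ≈ 535 mm, Δh_B ≈ 92.4 mm; difference ≈ 443 mm

A 1.5 × 77 × 3.5×10⁻⁴ = 0.040425 m
A 1.2 × 2.8×10⁻⁴ × 810 = 0.27216 m
A 1.9×10⁻⁴ × 1700 × 0.69 = 0.22287 m
A total: 0.535455 m
B 0.84 × 250 × 1.6×10⁻⁴ = 0.03360 m
B Layer 2: 0.25 × 1.4×10⁻⁴ × 760 = 0.02660 m
B 1010–2410 m: 1×10⁻⁴ × 0.23 × 1400 = 0.03220 m
B total: 0.09240 m
Difference: 0.535455 − 0.09240 = 0.443055 m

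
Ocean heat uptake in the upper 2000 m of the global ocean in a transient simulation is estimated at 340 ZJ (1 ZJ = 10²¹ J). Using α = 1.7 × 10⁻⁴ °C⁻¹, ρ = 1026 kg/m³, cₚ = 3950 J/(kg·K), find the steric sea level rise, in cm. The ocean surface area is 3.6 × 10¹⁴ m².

Per unit area: Q = 340×10²¹ / (3.6×10¹⁴) ≈ 9.444×10⁸ J/m²
Δh = αQ/(ρcₚ) = 1.7×10⁻⁴ × 9.444×10⁸ / (1026 × 3950) ≈ 0.039615 m

Δh = 4.0 cm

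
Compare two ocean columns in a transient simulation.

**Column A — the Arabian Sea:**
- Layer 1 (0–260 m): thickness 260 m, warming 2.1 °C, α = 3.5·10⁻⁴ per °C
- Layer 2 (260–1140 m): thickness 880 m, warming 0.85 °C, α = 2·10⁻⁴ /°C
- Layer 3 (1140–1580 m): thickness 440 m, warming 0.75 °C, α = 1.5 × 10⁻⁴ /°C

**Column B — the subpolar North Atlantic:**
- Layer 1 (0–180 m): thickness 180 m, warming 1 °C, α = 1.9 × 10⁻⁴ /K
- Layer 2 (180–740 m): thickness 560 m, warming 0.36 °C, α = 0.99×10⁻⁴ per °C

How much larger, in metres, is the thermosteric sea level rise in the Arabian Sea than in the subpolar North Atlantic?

0.34 m larger

A 0–260 m: 3.5×10⁻⁴ × 260 × 2.1 = 0.19110 m
A 0.85 × 880 × 2×10⁻⁴ = 0.14960 m
A Layer 3: 440 × 0.75 × 1.5×10⁻⁴ = 0.04950 m
A total: 0.39020 m
B 0–180 m: 1.9×10⁻⁴ × 180 × 1 = 0.03420 m
B 0.99×10⁻⁴ × 560 × 0.36 = 0.0199584 m
B total: 0.0541584 m
Difference: 0.39020 − 0.0541584 = 0.3360416 m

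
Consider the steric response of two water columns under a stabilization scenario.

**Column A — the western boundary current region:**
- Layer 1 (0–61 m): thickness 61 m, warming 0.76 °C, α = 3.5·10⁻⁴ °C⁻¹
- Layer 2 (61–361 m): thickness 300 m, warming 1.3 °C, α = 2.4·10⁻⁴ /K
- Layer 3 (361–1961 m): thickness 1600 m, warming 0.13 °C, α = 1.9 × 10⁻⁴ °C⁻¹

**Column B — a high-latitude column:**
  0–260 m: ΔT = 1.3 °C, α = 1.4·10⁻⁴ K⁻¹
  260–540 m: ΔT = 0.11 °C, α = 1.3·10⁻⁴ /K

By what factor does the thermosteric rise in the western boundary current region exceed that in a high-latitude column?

≈ 2.9×

A 0–61 m: 0.76 × 3.5×10⁻⁴ × 61 = 0.016226 m
A Layer 2: 2.4×10⁻⁴ × 300 × 1.3 = 0.09360 m
A 1600 × 0.13 × 1.9×10⁻⁴ = 0.03952 m
A total: 0.149346 m
B Layer 1: 1.3 × 1.4×10⁻⁴ × 260 = 0.04732 m
B 260–540 m: 280 × 0.11 × 1.3×10⁻⁴ = 0.004004 m
B total: 0.051324 m
Ratio: 0.149346 / 0.051324 ≈ 2.910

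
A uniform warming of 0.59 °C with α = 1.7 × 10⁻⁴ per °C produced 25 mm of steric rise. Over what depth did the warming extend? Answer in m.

H = Δh/(αΔT) = 0.025 / (1.7×10⁻⁴ × 0.59) ≈ 249.3 m

H ≈ 249 m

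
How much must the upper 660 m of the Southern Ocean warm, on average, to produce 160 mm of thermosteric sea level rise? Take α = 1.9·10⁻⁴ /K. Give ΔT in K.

ΔT = Δh/(αH) = 0.16 / (1.9×10⁻⁴ × 660) ≈ 1.276 K

about 1.3 K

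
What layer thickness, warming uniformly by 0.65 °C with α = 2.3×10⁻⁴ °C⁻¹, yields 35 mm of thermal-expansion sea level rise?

234 m

H = Δh/(αΔT) = 0.035 / (2.3×10⁻⁴ × 0.65) ≈ 234.1 m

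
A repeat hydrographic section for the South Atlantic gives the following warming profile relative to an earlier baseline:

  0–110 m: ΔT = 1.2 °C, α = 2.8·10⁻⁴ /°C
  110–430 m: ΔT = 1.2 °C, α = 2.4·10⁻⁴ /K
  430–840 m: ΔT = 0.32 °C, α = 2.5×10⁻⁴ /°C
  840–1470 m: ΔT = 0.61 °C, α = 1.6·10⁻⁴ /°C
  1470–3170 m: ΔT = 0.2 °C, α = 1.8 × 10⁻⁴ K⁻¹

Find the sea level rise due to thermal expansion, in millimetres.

0–110 m: 110 × 1.2 × 2.8×10⁻⁴ = 0.03696 m
110–430 m: 320 × 1.2 × 2.4×10⁻⁴ = 0.09216 m
Layer 3: 2.5×10⁻⁴ × 0.32 × 410 = 0.03280 m
Layer 4: 1.6×10⁻⁴ × 0.61 × 630 = 0.061488 m
1.8×10⁻⁴ × 0.2 × 1700 = 0.06120 m
Δh = 0.03696 + 0.09216 + 0.03280 + 0.061488 + 0.06120 = 0.284608 m

Δh ≈ 280 mm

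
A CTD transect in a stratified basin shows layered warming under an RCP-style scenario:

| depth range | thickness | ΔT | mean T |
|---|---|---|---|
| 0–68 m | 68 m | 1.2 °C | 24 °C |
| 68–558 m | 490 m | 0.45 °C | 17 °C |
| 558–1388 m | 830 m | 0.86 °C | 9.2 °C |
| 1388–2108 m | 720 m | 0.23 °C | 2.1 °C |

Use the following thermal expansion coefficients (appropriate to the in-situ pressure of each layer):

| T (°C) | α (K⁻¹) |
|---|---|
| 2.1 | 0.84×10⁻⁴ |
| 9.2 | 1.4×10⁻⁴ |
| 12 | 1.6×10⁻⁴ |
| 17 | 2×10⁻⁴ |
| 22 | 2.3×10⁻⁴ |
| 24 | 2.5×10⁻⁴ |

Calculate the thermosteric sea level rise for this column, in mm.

about 178 mm

Layer 1 at 24 °C → α = 2.5×10⁻⁴ K⁻¹
Layer 2 at 17 °C → α = 2×10⁻⁴ K⁻¹
Layer 3 at 9.2 °C → α = 1.4×10⁻⁴ K⁻¹
Layer 4 at 2.1 °C → α = 0.84×10⁻⁴ K⁻¹
Layer 1: 68 × 1.2 × 2.5×10⁻⁴ = 0.02040 m
2×10⁻⁴ × 490 × 0.45 = 0.04410 m
Layer 3: 0.86 × 830 × 1.4×10⁻⁴ = 0.099932 m
Layer 4: 0.23 × 0.84×10⁻⁴ × 720 = 0.0139104 m
Δh = 0.02040 + 0.04410 + 0.099932 + 0.0139104 = 0.1783424 m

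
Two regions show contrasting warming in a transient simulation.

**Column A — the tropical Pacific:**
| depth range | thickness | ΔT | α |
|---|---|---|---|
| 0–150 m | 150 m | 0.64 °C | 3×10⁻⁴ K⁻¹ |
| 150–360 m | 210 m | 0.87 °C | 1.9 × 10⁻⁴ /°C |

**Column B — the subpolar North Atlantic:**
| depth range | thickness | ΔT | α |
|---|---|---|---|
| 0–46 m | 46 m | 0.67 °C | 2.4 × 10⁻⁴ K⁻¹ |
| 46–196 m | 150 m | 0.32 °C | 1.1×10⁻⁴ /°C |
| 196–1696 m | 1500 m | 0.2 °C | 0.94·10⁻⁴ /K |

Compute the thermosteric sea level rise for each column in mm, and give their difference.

A: 63.5 mm; B: 40.9 mm; difference 22.6 mm

A Layer 1: 0.64 × 3×10⁻⁴ × 150 = 0.02880 m
A Layer 2: 1.9×10⁻⁴ × 210 × 0.87 = 0.034713 m
A total: 0.063513 m
B Layer 1: 2.4×10⁻⁴ × 0.67 × 46 = 0.0073968 m
B 0.32 × 1.1×10⁻⁴ × 150 = 0.00528 m
B 196–1696 m: 1500 × 0.2 × 0.94×10⁻⁴ = 0.02820 m
B total: 0.0408768 m
Difference: 0.063513 − 0.0408768 = 0.0226362 m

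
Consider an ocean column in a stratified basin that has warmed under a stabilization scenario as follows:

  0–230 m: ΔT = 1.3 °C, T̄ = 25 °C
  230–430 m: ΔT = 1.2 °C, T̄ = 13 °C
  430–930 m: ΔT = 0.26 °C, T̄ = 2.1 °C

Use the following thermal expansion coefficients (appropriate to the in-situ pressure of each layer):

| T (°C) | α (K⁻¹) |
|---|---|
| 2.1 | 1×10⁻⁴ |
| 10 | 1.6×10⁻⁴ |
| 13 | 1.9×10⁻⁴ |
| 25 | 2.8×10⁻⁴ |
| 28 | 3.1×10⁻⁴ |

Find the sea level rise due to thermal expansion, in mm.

Δh ≈ 142 mm

Layer 1 at 25 °C → α = 2.8×10⁻⁴ K⁻¹
Layer 2 at 13 °C → α = 1.9×10⁻⁴ K⁻¹
Layer 3 at 2.1 °C → α = 1×10⁻⁴ K⁻¹
0–230 m: 1.3 × 230 × 2.8×10⁻⁴ = 0.08372 m
1.2 × 1.9×10⁻⁴ × 200 = 0.04560 m
430–930 m: 1×10⁻⁴ × 500 × 0.26 = 0.01300 m
Δh = 0.08372 + 0.04560 + 0.01300 = 0.14232 m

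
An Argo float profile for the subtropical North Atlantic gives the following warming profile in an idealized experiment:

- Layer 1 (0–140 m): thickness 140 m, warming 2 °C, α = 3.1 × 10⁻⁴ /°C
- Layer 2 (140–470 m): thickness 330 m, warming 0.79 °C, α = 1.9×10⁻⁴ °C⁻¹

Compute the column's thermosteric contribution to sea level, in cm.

13.6 cm of thermosteric rise

0–140 m: 3.1×10⁻⁴ × 2 × 140 = 0.08680 m
Layer 2: 0.79 × 1.9×10⁻⁴ × 330 = 0.049533 m
Δh = 0.08680 + 0.049533 = 0.136333 m ≈ 13.6 cm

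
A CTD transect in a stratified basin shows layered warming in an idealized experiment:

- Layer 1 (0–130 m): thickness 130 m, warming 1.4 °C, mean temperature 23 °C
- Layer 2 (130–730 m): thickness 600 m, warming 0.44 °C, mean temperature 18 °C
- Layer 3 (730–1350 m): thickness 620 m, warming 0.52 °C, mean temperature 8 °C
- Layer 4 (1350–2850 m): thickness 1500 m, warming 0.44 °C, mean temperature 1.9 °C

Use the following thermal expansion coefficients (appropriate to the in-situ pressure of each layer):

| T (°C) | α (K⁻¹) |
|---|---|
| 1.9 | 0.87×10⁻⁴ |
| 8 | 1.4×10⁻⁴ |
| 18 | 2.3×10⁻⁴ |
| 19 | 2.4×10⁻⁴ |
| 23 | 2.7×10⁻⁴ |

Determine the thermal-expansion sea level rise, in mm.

Layer 1 at 23 °C → α = 2.7×10⁻⁴ K⁻¹
Layer 2 at 18 °C → α = 2.3×10⁻⁴ K⁻¹
Layer 3 at 8 °C → α = 1.4×10⁻⁴ K⁻¹
Layer 4 at 1.9 °C → α = 0.87×10⁻⁴ K⁻¹
2.7×10⁻⁴ × 130 × 1.4 = 0.04914 m
Layer 2: 0.44 × 2.3×10⁻⁴ × 600 = 0.06072 m
Layer 3: 1.4×10⁻⁴ × 620 × 0.52 = 0.045136 m
0.44 × 1500 × 0.87×10⁻⁴ = 0.05742 m
Δh = 0.04914 + 0.06072 + 0.045136 + 0.05742 = 0.212416 m

Δh = 212 mm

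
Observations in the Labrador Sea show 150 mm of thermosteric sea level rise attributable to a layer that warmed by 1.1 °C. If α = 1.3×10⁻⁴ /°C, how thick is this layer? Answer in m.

H = Δh/(αΔT) = 0.15 / (1.3×10⁻⁴ × 1.1) ≈ 1049 m

about 1000 m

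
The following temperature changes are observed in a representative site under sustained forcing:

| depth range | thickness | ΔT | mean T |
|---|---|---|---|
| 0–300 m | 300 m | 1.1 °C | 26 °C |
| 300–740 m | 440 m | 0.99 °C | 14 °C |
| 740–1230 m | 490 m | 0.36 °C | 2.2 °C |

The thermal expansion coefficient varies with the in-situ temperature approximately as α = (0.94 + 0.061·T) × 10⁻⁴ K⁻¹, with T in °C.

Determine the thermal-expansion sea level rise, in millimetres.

Layer 1: α = (0.94 + 0.061×26)×10⁻⁴ = 2.526×10⁻⁴ K⁻¹
Layer 2: α = (0.94 + 0.061×14)×10⁻⁴ = 1.794×10⁻⁴ K⁻¹
Layer 3: α = (0.94 + 0.061×2.2)×10⁻⁴ = 1.0742×10⁻⁴ K⁻¹
Layer 1: 1.1 × 300 × 2.526×10⁻⁴ = 0.083358 m
1.794×10⁻⁴ × 0.99 × 440 = 0.07814664 m
1.0742×10⁻⁴ × 490 × 0.36 = 0.018948888 m
Δh = 0.083358 + 0.07814664 + 0.018948888 = 0.180453528 m

180 mm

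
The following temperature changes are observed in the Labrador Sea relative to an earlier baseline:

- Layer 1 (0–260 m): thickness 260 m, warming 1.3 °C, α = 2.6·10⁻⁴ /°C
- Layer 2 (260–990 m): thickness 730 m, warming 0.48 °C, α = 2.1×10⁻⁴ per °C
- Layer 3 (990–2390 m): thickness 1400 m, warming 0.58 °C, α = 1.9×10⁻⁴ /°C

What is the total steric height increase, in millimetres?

260 × 1.3 × 2.6×10⁻⁴ = 0.08788 m
0.48 × 730 × 2.1×10⁻⁴ = 0.073584 m
1400 × 1.9×10⁻⁴ × 0.58 = 0.15428 m
Δh = 0.08788 + 0.073584 + 0.15428 = 0.315744 m

320 mm of thermosteric rise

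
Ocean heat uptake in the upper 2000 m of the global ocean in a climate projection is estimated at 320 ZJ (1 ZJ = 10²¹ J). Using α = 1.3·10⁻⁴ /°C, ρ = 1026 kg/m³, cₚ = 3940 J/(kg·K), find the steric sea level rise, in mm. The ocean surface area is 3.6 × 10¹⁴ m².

Δh = 28.6 mm

Per unit area: Q = 320×10²¹ / (3.6×10¹⁴) ≈ 8.889×10⁸ J/m²
Δh = αQ/(ρcₚ) = 1.3×10⁻⁴ × 8.889×10⁸ / (1026 × 3940) ≈ 0.028586 m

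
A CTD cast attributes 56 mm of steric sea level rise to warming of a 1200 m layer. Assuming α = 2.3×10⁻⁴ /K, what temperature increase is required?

ΔT = Δh/(αH) = 0.056 / (2.3×10⁻⁴ × 1200) ≈ 0.2029 °C

ΔT ≈ 0.203 °C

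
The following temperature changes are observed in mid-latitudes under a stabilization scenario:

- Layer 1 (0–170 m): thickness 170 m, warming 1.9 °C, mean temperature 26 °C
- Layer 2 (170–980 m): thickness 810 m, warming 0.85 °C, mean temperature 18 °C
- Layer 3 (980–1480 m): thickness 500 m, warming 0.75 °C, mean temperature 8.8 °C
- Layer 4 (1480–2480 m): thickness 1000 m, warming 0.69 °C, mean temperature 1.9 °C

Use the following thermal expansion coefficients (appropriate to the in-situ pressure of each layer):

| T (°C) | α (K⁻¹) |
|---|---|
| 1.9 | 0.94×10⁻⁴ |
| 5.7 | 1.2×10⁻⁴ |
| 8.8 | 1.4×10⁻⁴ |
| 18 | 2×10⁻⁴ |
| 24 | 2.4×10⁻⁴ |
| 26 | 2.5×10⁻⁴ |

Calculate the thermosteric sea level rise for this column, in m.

0.336 m of thermosteric rise

Layer 1 at 26 °C → α = 2.5×10⁻⁴ K⁻¹
Layer 2 at 18 °C → α = 2×10⁻⁴ K⁻¹
Layer 3 at 8.8 °C → α = 1.4×10⁻⁴ K⁻¹
Layer 4 at 1.9 °C → α = 0.94×10⁻⁴ K⁻¹
0–170 m: 170 × 1.9 × 2.5×10⁻⁴ = 0.08075 m
2×10⁻⁴ × 0.85 × 810 = 0.13770 m
Layer 3: 1.4×10⁻⁴ × 0.75 × 500 = 0.05250 m
0.94×10⁻⁴ × 1000 × 0.69 = 0.06486 m
Δh = 0.08075 + 0.13770 + 0.05250 + 0.06486 = 0.33581 m ≈ 0.336 m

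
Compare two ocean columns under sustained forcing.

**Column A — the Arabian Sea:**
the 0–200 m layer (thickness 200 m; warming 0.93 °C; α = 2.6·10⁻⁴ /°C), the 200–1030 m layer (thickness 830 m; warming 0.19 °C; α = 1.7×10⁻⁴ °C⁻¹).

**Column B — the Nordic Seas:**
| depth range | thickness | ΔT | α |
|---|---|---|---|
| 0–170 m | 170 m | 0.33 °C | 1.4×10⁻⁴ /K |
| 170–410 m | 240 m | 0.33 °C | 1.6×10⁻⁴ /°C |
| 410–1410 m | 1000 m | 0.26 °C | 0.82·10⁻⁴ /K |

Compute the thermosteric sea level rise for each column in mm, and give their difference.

A Layer 1: 0.93 × 2.6×10⁻⁴ × 200 = 0.04836 m
A 200–1030 m: 1.7×10⁻⁴ × 0.19 × 830 = 0.026809 m
A total: 0.075169 m
B 1.4×10⁻⁴ × 0.33 × 170 = 0.007854 m
B 1.6×10⁻⁴ × 0.33 × 240 = 0.012672 m
B Layer 3: 1000 × 0.82×10⁻⁴ × 0.26 = 0.02132 m
B total: 0.041846 m
Difference: 0.075169 − 0.041846 = 0.033323 m

Δh_A ≈ 75 mm, Δh_B ≈ 42 mm; difference ≈ 33 mm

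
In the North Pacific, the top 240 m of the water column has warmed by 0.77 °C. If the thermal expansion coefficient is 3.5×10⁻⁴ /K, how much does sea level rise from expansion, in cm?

6.47 cm

Δh = αΔT·H = 3.5×10⁻⁴ × 0.77 × 240 = 0.06468 m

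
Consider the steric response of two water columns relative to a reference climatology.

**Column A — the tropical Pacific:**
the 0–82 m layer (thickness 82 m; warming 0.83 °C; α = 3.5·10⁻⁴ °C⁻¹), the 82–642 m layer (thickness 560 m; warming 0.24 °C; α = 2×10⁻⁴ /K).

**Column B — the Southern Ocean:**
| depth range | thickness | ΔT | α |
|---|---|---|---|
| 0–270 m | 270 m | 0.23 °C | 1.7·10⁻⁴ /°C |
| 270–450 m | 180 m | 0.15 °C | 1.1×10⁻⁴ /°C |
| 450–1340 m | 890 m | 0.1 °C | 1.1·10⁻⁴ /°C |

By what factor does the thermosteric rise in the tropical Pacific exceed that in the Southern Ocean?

A 3.5×10⁻⁴ × 0.83 × 82 = 0.023821 m
A 560 × 2×10⁻⁴ × 0.24 = 0.02688 m
A total: 0.050701 m
B 0–270 m: 0.23 × 1.7×10⁻⁴ × 270 = 0.010557 m
B 180 × 0.15 × 1.1×10⁻⁴ = 0.00297 m
B 450–1340 m: 1.1×10⁻⁴ × 0.1 × 890 = 0.00979 m
B total: 0.023317 m
Ratio: 0.050701 / 0.023317 ≈ 2.174

2.2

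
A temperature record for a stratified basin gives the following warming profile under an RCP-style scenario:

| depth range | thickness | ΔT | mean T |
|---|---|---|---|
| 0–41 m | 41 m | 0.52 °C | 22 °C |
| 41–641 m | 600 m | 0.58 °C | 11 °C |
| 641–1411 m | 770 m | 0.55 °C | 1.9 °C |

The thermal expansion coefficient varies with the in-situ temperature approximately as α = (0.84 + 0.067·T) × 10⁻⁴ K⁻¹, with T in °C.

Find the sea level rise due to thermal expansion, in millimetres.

Layer 1: α = (0.84 + 0.067×22)×10⁻⁴ = 2.314×10⁻⁴ K⁻¹
Layer 2: α = (0.84 + 0.067×11)×10⁻⁴ = 1.577×10⁻⁴ K⁻¹
Layer 3: α = (0.84 + 0.067×1.9)×10⁻⁴ = 0.9673×10⁻⁴ K⁻¹
Layer 1: 2.314×10⁻⁴ × 41 × 0.52 = 0.004933448 m
41–641 m: 600 × 1.577×10⁻⁴ × 0.58 = 0.0548796 m
641–1411 m: 0.9673×10⁻⁴ × 0.55 × 770 = 0.040965155 m
Δh = 0.004933448 + 0.0548796 + 0.040965155 = 0.100778203 m ≈ 100 mm

Δh ≈ 100 mm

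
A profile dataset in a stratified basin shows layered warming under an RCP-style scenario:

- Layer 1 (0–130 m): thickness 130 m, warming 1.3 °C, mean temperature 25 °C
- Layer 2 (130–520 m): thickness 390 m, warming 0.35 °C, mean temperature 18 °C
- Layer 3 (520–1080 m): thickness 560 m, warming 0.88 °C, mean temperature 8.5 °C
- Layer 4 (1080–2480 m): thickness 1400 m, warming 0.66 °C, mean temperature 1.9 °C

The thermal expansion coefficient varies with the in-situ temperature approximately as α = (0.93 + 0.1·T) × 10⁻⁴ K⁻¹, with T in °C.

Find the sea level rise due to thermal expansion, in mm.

286 mm of thermosteric rise

Layer 1: α = (0.93 + 0.1×25)×10⁻⁴ = 3.43×10⁻⁴ K⁻¹
Layer 2: α = (0.93 + 0.1×18)×10⁻⁴ = 2.73×10⁻⁴ K⁻¹
Layer 3: α = (0.93 + 0.1×8.5)×10⁻⁴ = 1.78×10⁻⁴ K⁻¹
Layer 4: α = (0.93 + 0.1×1.9)×10⁻⁴ = 1.12×10⁻⁴ K⁻¹
130 × 3.43×10⁻⁴ × 1.3 = 0.057967 m
390 × 0.35 × 2.73×10⁻⁴ = 0.0372645 m
Layer 3: 1.78×10⁻⁴ × 560 × 0.88 = 0.0877184 m
Layer 4: 1400 × 0.66 × 1.12×10⁻⁴ = 0.103488 m
Δh = 0.057967 + 0.0372645 + 0.0877184 + 0.103488 = 0.2864379 m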